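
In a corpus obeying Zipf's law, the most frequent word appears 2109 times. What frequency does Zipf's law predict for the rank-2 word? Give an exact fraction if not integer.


Zipf's law: freq(rank) = f1 / rank
f1 = 2109, rank = 2
freq = 2109 / 2
GCD(2109, 2) = 1
Simplified: 2109/2

2109/2


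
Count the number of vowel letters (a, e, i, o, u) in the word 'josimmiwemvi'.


Scanning each character of 'josimmiwemvi':
  Position 1: 'j' -> consonant (running count: 0)
  Position 2: 'o' -> vowel (running count: 1)
  Position 3: 's' -> consonant (running count: 1)
  Position 4: 'i' -> vowel (running count: 2)
  Position 5: 'm' -> consonant (running count: 2)
  Position 6: 'm' -> consonant (running count: 2)
  Position 7: 'i' -> vowel (running count: 3)
  Position 8: 'w' -> consonant (running count: 3)
  Position 9: 'e' -> vowel (running count: 4)
  Position 10: 'm' -> consonant (running count: 4)
  Position 11: 'v' -> consonant (running count: 4)
  Position 12: 'i' -> vowel (running count: 5)
Total vowels: 5

5


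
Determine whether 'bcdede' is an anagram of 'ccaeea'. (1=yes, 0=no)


Sort characters of 'bcdede': 'bcddee'
Sort characters of 'ccaeea': 'aaccee'
Sorted forms differ -> they are NOT anagrams
Result: 0

0


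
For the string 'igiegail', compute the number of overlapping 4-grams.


String 'igiegail' has length L = 8.
Number of overlapping n-grams = L - n + 1
Substituting: 8 - 4 + 1 = 5

5


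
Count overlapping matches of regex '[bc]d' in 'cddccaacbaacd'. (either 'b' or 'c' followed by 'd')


Pattern: [bc]d means either 'b' or 'c' followed by 'd'.
Scanning 'cddccaacbaacd' position-by-position:
  Pos 0: window 'cd' -> MATCH
  Pos 1: window 'dd' -> no
  Pos 2: window 'dc' -> no
  Pos 3: window 'cc' -> no
  Pos 4: window 'ca' -> no
  Pos 5: window 'aa' -> no
  Pos 6: window 'ac' -> no
  Pos 7: window 'cb' -> no
  Pos 8: window 'ba' -> no
  Pos 9: window 'aa' -> no
  Pos 10: window 'ac' -> no
  Pos 11: window 'cd' -> MATCH
  Pos 12: window 'd' -> no
Total matches: 2

2


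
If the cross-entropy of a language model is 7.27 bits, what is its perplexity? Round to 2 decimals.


Perplexity formula: PP = 2^H
H = 7.27
PP = 2^7.27
Decompose: 2^7.27 = 2^7 * 2^0.27
2^7 = 128, 2^0.27 ~ 1.2058078
PP ~ 128 * 1.2058078 = 154.3433984
Rounded to 2 decimals: 154.34

154.34


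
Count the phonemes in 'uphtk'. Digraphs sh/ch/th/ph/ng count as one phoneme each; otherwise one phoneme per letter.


Parsing 'uphtk' greedily, digraphs first:
  'u' -> vowel phoneme (phonemes so far: 1)
  'ph' -> digraph (1 consonant phoneme) (phonemes so far: 2)
  't' -> consonant phoneme (phonemes so far: 3)
  'k' -> consonant phoneme (phonemes so far: 4)
Total phonemes: 4

4


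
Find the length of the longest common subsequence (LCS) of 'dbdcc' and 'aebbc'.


DP table for LCS of 'dbdcc' and 'aebbc':
       a  e  b  b  c
    0  0  0  0  0  0
  d 0  0  0  0  0  0
  b 0  0  0  1  1  1
  d 0  0  0  1  1  1
  c 0  0  0  1  1  2
  c 0  0  0  1  1  2
LCS: 'bc'
LCS length = 2

2


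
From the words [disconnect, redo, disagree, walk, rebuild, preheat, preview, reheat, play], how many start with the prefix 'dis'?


Checking each word for prefix 'dis':
  'disconnect' -> YES, starts with 'dis' (count: 1)
  'redo' -> no (count: 1)
  'disagree' -> YES, starts with 'dis' (count: 2)
  'walk' -> no (count: 2)
  'rebuild' -> no (count: 2)
  'preheat' -> no (count: 2)
  'preview' -> no (count: 2)
  'reheat' -> no (count: 2)
  'play' -> no (count: 2)
Total with prefix 'dis': 2

2


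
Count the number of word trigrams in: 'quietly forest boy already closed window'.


Word trigrams from [6] words:
  Trigram 1: (quietly forest boy)
  Trigram 2: (forest boy already)
  Trigram 3: (boy already closed)
  Trigram 4: (already closed window)
Total word trigrams: 6 - 2 = 4

4


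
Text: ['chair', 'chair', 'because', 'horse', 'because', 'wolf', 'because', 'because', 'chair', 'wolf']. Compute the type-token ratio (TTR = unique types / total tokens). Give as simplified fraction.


Tokens: 10
Unique types: ('because', 'chair', 'horse', 'wolf') = 4
TTR = 4/10
Simplify: divide both by 2 -> 2/5
TTR = 2/5

2/5


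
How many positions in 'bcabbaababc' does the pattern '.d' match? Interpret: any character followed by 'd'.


Pattern: .d means any character followed by 'd'.
Scanning 'bcabbaababc' position-by-position:
  Pos 0: window 'bc' -> no
  Pos 1: window 'ca' -> no
  Pos 2: window 'ab' -> no
  Pos 3: window 'bb' -> no
  Pos 4: window 'ba' -> no
  Pos 5: window 'aa' -> no
  Pos 6: window 'ab' -> no
  Pos 7: window 'ba' -> no
  Pos 8: window 'ab' -> no
  Pos 9: window 'bc' -> no
  Pos 10: window 'c' -> no
Total matches: 0

0


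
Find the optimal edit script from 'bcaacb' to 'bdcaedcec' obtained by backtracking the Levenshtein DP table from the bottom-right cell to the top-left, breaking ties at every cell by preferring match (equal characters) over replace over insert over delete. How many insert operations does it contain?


Edit distance = 5. Backtracking from cell (6, 9) with preference match > replace > insert > delete,
then listing the resulting alignment 'bcaacb' -> 'bdcaedcec' left to right:
  Step 1: keep 'b'
  Step 2: insert 'd' [insertion #1]
  Step 3: keep 'c'
  Step 4: keep 'a'
  Step 5: insert 'e' [insertion #2]
  Step 6: replace a->d
  Step 7: keep 'c'
  Step 8: insert 'e' [insertion #3]
  Step 9: replace b->c
Total insertions: 3

3


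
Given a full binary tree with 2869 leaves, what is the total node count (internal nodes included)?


Leaf nodes (terminals): 2869
Internal nodes = n - 1 = 2869 - 1 = 2868
Total = leaves + internal = 2869 + 2868 = 5737

5737


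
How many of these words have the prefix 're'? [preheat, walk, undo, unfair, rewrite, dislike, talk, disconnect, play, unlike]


Checking each word for prefix 're':
  'preheat' -> no (count: 0)
  'walk' -> no (count: 0)
  'undo' -> no (count: 0)
  'unfair' -> no (count: 0)
  'rewrite' -> YES, starts with 're' (count: 1)
  'dislike' -> no (count: 1)
  'talk' -> no (count: 1)
  'disconnect' -> no (count: 1)
  'play' -> no (count: 1)
  'unlike' -> no (count: 1)
Total with prefix 're': 1

1


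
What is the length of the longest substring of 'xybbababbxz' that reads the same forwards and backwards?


Scanning 'xybbababbxz' for palindromic substrings.
Substring at positions 2-8: 'bbababb'.
Check: reverse('bbababb') = 'bbababb' -> palindrome confirmed.
Neighbouring characters ('y' / 'x') break symmetry, so it cannot extend further.
No longer palindromic substring exists; longest length = 7

7


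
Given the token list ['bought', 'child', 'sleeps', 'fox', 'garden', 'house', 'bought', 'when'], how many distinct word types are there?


Listing all tokens and tracking unique types:
  Token 1: 'bought' -> NEW (unique so far: 1)
  Token 2: 'child' -> NEW (unique so far: 2)
  Token 3: 'sleeps' -> NEW (unique so far: 3)
  Token 4: 'fox' -> NEW (unique so far: 4)
  Token 5: 'garden' -> NEW (unique so far: 5)
  Token 6: 'house' -> NEW (unique so far: 6)
  Token 7: 'bought' -> duplicate (unique so far: 6)
  Token 8: 'when' -> NEW (unique so far: 7)
Unique types: ('bought', 'child', 'fox', 'garden', 'house', 'sleeps', 'when')
Vocabulary size: 7

7


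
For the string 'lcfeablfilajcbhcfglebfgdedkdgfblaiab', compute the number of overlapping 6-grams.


String 'lcfeablfilajcbhcfglebfgdedkdgfblaiab' has length L = 36.
Number of overlapping n-grams = L - n + 1
Substituting: 36 - 6 + 1 = 31

31


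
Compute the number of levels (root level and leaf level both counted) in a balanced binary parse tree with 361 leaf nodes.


In a balanced binary tree with n leaves the deepest leaf is ceil(log2(n)) edges below the root,
so counting node levels inclusive of root and leaves gives ceil(log2(n)) + 1 levels.
log2(361) = 8.4959
ceil(8.4959) = 9
levels = 9 + 1 = 10

10


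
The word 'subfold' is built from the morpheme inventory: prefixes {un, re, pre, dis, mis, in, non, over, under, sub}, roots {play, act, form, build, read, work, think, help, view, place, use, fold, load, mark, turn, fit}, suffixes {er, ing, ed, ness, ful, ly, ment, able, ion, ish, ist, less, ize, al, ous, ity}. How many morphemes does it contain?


Segmenting 'subfold' against the inventory:
  'sub' -> prefix (morpheme 1)
  'fold' -> root (morpheme 2)
Total morphemes: 2

2


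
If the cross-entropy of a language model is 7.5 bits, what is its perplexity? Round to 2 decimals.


Perplexity formula: PP = 2^H
H = 7.5
PP = 2^7.5
Decompose: 2^7.5 = 2^7 * 2^0.5 = 2^7 * sqrt(2)
2^7 = 128, sqrt(2) ~ 1.4142136
PP ~ 128 * 1.4142136 = 181.0193408
Rounded to 2 decimals: 181.02

181.02


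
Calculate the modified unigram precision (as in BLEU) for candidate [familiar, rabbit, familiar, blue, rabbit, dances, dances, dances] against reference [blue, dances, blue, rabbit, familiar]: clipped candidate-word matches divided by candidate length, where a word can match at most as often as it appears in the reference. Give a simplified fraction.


Reference word counts: {'blue': 2, 'dances': 1, 'familiar': 1, 'rabbit': 1}
Checking each candidate word (with clipping):
  'familiar' -> in reference (ref count 1, used 1/1) -> match (matches: 1)
  'rabbit' -> in reference (ref count 1, used 1/1) -> match (matches: 2)
  'familiar' -> ref count 1 already used up (1/1) -> clipped, no match (matches: 2)
  'blue' -> in reference (ref count 2, used 1/2) -> match (matches: 3)
  'rabbit' -> ref count 1 already used up (1/1) -> clipped, no match (matches: 3)
  'dances' -> in reference (ref count 1, used 1/1) -> match (matches: 4)
  'dances' -> ref count 1 already used up (1/1) -> clipped, no match (matches: 4)
  'dances' -> ref count 1 already used up (1/1) -> clipped, no match (matches: 4)
Clipped matches: 4, Candidate length: 8
Precision = 4/8 = 1/2

1/2


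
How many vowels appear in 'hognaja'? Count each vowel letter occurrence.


Scanning each character of 'hognaja':
  Position 1: 'h' -> consonant (running count: 0)
  Position 2: 'o' -> vowel (running count: 1)
  Position 3: 'g' -> consonant (running count: 1)
  Position 4: 'n' -> consonant (running count: 1)
  Position 5: 'a' -> vowel (running count: 2)
  Position 6: 'j' -> consonant (running count: 2)
  Position 7: 'a' -> vowel (running count: 3)
Total vowels: 3

3


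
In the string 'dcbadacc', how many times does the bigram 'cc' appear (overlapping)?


Scanning 'dcbadacc' for bigram 'cc':
  Position 0: 'dc' -> no
  Position 1: 'cb' -> no
  Position 2: 'ba' -> no
  Position 3: 'ad' -> no
  Position 4: 'da' -> no
  Position 5: 'ac' -> no
  Position 6: 'cc' -> MATCH
Total matches: 1

1


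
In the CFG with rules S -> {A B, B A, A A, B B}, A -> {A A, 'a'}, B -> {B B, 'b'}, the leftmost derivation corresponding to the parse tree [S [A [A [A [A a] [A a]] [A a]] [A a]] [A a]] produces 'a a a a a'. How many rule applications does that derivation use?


Every bracketed nonterminal node [X ...] in the tree is produced by exactly one rule application.
Reading the tree off as a leftmost derivation:
  Step 1: S  =>  A A   (applied S -> A A)
  Step 2: A A  =>  A A A   (applied A -> A A)
  Step 3: A A A  =>  A A A A   (applied A -> A A)
  Step 4: A A A A  =>  A A A A A   (applied A -> A A)
  Step 5: A A A A A  =>  a A A A A   (applied A -> a)
  Step 6: a A A A A  =>  a a A A A   (applied A -> a)
  Step 7: a a A A A  =>  a a a A A   (applied A -> a)
  Step 8: a a a A A  =>  a a a a A   (applied A -> a)
  Step 9: a a a a A  =>  a a a a a   (applied A -> a)
Final yield: a a a a a
Total rewrite steps: 9

9


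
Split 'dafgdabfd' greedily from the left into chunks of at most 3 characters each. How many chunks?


'dafgdabfd' has 9 characters.
Chunking with max size 3:
  Chunk 1: 'daf' (positions 0-2)
  Chunk 2: 'gda' (positions 3-5)
  Chunk 3: 'bfd' (positions 6-8)
Total chunks: ceil(9 / 3) = 3

3


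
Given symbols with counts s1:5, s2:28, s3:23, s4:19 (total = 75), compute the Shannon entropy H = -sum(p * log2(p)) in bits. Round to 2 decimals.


Computing entropy H = -sum(p_i * log2(p_i)):
  s1: p = 5/75 = 0.0667, -p*log2(p) = 0.2605
  s2: p = 28/75 = 0.3733, -p*log2(p) = 0.5307
  s3: p = 23/75 = 0.3067, -p*log2(p) = 0.5229
  s4: p = 19/75 = 0.2533, -p*log2(p) = 0.5018
H = sum of terms = 1.8159
Rounded to 2 decimals: 1.82

1.82


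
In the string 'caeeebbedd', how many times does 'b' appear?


Scanning 'caeeebbedd' for 'b':
  Position 5: 'b' -> MATCH (count: 1)
  Position 6: 'b' -> MATCH (count: 2)
Total occurrences of 'b': 2

2


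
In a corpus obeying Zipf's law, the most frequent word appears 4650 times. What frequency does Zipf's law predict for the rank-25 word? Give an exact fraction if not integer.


Zipf's law: freq(rank) = f1 / rank
f1 = 4650, rank = 25
freq = 4650 / 25
= 186

186


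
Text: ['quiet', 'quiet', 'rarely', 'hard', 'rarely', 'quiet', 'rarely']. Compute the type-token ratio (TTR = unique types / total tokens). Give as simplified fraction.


Tokens: 7
Unique types: ('hard', 'quiet', 'rarely') = 3
TTR = 3/7
Already in lowest terms.

3/7


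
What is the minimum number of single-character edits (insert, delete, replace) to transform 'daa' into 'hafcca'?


Building DP table for s1='daa' (len 3) and s2='hafcca' (len 6):
       h  a  f  c  c  a
    0  1  2  3  4  5  6
  d 1  1  2  3  4  5  6
  a 2  2  1  2  3  4  5
  a 3  3  2  2  3  4  4
Edit distance = dp[3][6] = 4

4


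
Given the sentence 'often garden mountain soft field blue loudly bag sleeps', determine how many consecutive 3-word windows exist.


Word trigrams from [9] words:
  Trigram 1: (often garden mountain)
  Trigram 2: (garden mountain soft)
  Trigram 3: (mountain soft field)
  Trigram 4: (soft field blue)
  Trigram 5: (field blue loudly)
  Trigram 6: (blue loudly bag)
  Trigram 7: (loudly bag sleeps)
Total word trigrams: 9 - 2 = 7

7


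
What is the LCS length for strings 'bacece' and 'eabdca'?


DP table for LCS of 'bacece' and 'eabdca':
       e  a  b  d  c  a
    0  0  0  0  0  0  0
  b 0  0  0  1  1  1  1
  a 0  0  1  1  1  1  2
  c 0  0  1  1  1  2  2
  e 0  1  1  1  1  2  2
  c 0  1  1  1  1  2  2
  e 0  1  1  1  1  2  2
LCS: 'ba'
LCS length = 2

2


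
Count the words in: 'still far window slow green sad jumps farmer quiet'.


Counting words by splitting on spaces:
  Word 1: 'still'
  Word 2: 'far'
  Word 3: 'window'
  Word 4: 'slow'
  Word 5: 'green'
  Word 6: 'sad'
  Word 7: 'jumps'
  Word 8: 'farmer'
  Word 9: 'quiet'
Total words: 9

9


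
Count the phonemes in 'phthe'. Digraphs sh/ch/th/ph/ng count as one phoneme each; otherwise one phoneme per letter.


Parsing 'phthe' greedily, digraphs first:
  'ph' -> digraph (1 consonant phoneme) (phonemes so far: 1)
  'th' -> digraph (1 consonant phoneme) (phonemes so far: 2)
  'e' -> vowel phoneme (phonemes so far: 3)
Total phonemes: 3

3


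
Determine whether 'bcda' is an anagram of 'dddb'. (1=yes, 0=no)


Sort characters of 'bcda': 'abcd'
Sort characters of 'dddb': 'bddd'
Sorted forms differ -> they are NOT anagrams
Result: 0

0


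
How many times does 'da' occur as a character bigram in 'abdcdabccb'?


Scanning 'abdcdabccb' for bigram 'da':
  Position 0: 'ab' -> no
  Position 1: 'bd' -> no
  Position 2: 'dc' -> no
  Position 3: 'cd' -> no
  Position 4: 'da' -> MATCH
  Position 5: 'ab' -> no
  Position 6: 'bc' -> no
  Position 7: 'cc' -> no
  Position 8: 'cb' -> no
Total matches: 1

1


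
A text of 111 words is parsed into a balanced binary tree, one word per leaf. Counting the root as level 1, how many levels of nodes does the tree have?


In a balanced binary tree with n leaves the deepest leaf is ceil(log2(n)) edges below the root,
so counting node levels inclusive of root and leaves gives ceil(log2(n)) + 1 levels.
log2(111) = 6.7944
ceil(6.7944) = 7
levels = 7 + 1 = 8

8


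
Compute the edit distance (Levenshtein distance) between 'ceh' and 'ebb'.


Building DP table for s1='ceh' (len 3) and s2='ebb' (len 3):
       e  b  b
    0  1  2  3
  c 1  1  2  3
  e 2  1  2  3
  h 3  2  2  3
Edit distance = dp[3][3] = 3

3


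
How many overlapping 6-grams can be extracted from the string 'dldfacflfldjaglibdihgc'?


String 'dldfacflfldjaglibdihgc' has length L = 22.
Number of overlapping n-grams = L - n + 1
Substituting: 22 - 6 + 1 = 17

17


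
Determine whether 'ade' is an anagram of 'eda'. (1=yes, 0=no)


Sort characters of 'ade': 'ade'
Sort characters of 'eda': 'ade'
Sorted forms match -> they ARE anagrams
Result: 1

1


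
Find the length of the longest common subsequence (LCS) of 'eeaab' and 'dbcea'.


DP table for LCS of 'eeaab' and 'dbcea':
       d  b  c  e  a
    0  0  0  0  0  0
  e 0  0  0  0  1  1
  e 0  0  0  0  1  1
  a 0  0  0  0  1  2
  a 0  0  0  0  1  2
  b 0  0  1  1  1  2
LCS: 'ea'
LCS length = 2

2


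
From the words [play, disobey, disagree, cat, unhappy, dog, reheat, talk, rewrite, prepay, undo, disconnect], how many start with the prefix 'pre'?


Checking each word for prefix 'pre':
  'play' -> no (count: 0)
  'disobey' -> no (count: 0)
  'disagree' -> no (count: 0)
  'cat' -> no (count: 0)
  'unhappy' -> no (count: 0)
  'dog' -> no (count: 0)
  'reheat' -> no (count: 0)
  'talk' -> no (count: 0)
  'rewrite' -> no (count: 0)
  'prepay' -> YES, starts with 'pre' (count: 1)
  'undo' -> no (count: 1)
  'disconnect' -> no (count: 1)
Total with prefix 'pre': 1

1


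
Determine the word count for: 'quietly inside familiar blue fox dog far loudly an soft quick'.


Counting words by splitting on spaces:
  Word 1: 'quietly'
  Word 2: 'inside'
  Word 3: 'familiar'
  Word 4: 'blue'
  Word 5: 'fox'
  Word 6: 'dog'
  Word 7: 'far'
  Word 8: 'loudly'
  Word 9: 'an'
  Word 10: 'soft'
  Word 11: 'quick'
Total words: 11

11


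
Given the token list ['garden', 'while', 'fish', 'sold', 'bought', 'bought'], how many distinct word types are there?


Listing all tokens and tracking unique types:
  Token 1: 'garden' -> NEW (unique so far: 1)
  Token 2: 'while' -> NEW (unique so far: 2)
  Token 3: 'fish' -> NEW (unique so far: 3)
  Token 4: 'sold' -> NEW (unique so far: 4)
  Token 5: 'bought' -> NEW (unique so far: 5)
  Token 6: 'bought' -> duplicate (unique so far: 5)
Unique types: ('bought', 'fish', 'garden', 'sold', 'while')
Vocabulary size: 5

5


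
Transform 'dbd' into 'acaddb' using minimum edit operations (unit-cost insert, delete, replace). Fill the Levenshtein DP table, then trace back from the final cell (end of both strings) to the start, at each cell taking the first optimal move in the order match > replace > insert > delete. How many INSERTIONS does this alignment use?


Edit distance = 5. Backtracking from cell (3, 6) with preference match > replace > insert > delete,
then listing the resulting alignment 'dbd' -> 'acaddb' left to right:
  Step 1: insert 'a' [insertion #1]
  Step 2: insert 'c' [insertion #2]
  Step 3: insert 'a' [insertion #3]
  Step 4: keep 'd'
  Step 5: replace b->d
  Step 6: replace d->b
Total insertions: 3

3


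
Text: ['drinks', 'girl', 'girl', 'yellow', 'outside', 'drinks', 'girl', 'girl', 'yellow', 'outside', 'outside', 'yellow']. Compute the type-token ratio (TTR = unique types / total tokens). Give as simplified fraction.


Tokens: 12
Unique types: ('drinks', 'girl', 'outside', 'yellow') = 4
TTR = 4/12
Simplify: divide both by 4 -> 1/3
TTR = 1/3

1/3


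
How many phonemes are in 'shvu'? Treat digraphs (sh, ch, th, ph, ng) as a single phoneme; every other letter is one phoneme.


Parsing 'shvu' greedily, digraphs first:
  'sh' -> digraph (1 consonant phoneme) (phonemes so far: 1)
  'v' -> consonant phoneme (phonemes so far: 2)
  'u' -> vowel phoneme (phonemes so far: 3)
Total phonemes: 3

3


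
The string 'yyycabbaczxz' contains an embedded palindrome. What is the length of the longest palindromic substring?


Scanning 'yyycabbaczxz' for palindromic substrings.
Substring at positions 3-8: 'cabbac'.
Check: reverse('cabbac') = 'cabbac' -> palindrome confirmed.
Neighbouring characters ('y' / 'z') break symmetry, so it cannot extend further.
No longer palindromic substring exists; longest length = 6

6


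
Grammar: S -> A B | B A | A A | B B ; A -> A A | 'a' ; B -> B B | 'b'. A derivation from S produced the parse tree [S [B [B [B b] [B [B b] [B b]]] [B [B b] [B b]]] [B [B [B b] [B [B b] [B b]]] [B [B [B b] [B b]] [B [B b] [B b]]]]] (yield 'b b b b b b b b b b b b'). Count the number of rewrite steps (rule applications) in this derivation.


Every bracketed nonterminal node [X ...] in the tree is produced by exactly one rule application.
Reading the tree off as a leftmost derivation:
  Step 1: S  =>  B B   (applied S -> B B)
  Step 2: B B  =>  B B B   (applied B -> B B)
  Step 3: B B B  =>  B B B B   (applied B -> B B)
  Step 4: B B B B  =>  b B B B   (applied B -> b)
  Step 5: b B B B  =>  b B B B B   (applied B -> B B)
  Step 6: b B B B B  =>  b b B B B   (applied B -> b)
  Step 7: b b B B B  =>  b b b B B   (applied B -> b)
  Step 8: b b b B B  =>  b b b B B B   (applied B -> B B)
  Step 9: b b b B B B  =>  b b b b B B   (applied B -> b)
  Step 10: b b b b B B  =>  b b b b b B   (applied B -> b)
  Step 11: b b b b b B  =>  b b b b b B B   (applied B -> B B)
  Step 12: b b b b b B B  =>  b b b b b B B B   (applied B -> B B)
  Step 13: b b b b b B B B  =>  b b b b b b B B   (applied B -> b)
  Step 14: b b b b b b B B  =>  b b b b b b B B B   (applied B -> B B)
  Step 15: b b b b b b B B B  =>  b b b b b b b B B   (applied B -> b)
  Step 16: b b b b b b b B B  =>  b b b b b b b b B   (applied B -> b)
  Step 17: b b b b b b b b B  =>  b b b b b b b b B B   (applied B -> B B)
  Step 18: b b b b b b b b B B  =>  b b b b b b b b B B B   (applied B -> B B)
  Step 19: b b b b b b b b B B B  =>  b b b b b b b b b B B   (applied B -> b)
  Step 20: b b b b b b b b b B B  =>  b b b b b b b b b b B   (applied B -> b)
  Step 21: b b b b b b b b b b B  =>  b b b b b b b b b b B B   (applied B -> B B)
  Step 22: b b b b b b b b b b B B  =>  b b b b b b b b b b b B   (applied B -> b)
  Step 23: b b b b b b b b b b b B  =>  b b b b b b b b b b b b   (applied B -> b)
Final yield: b b b b b b b b b b b b
Total rewrite steps: 23

23


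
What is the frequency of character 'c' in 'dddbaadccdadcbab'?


Scanning 'dddbaadccdadcbab' for 'c':
  Position 7: 'c' -> MATCH (count: 1)
  Position 8: 'c' -> MATCH (count: 2)
  Position 12: 'c' -> MATCH (count: 3)
Total occurrences of 'c': 3

3


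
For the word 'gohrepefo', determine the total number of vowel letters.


Scanning each character of 'gohrepefo':
  Position 1: 'g' -> consonant (running count: 0)
  Position 2: 'o' -> vowel (running count: 1)
  Position 3: 'h' -> consonant (running count: 1)
  Position 4: 'r' -> consonant (running count: 1)
  Position 5: 'e' -> vowel (running count: 2)
  Position 6: 'p' -> consonant (running count: 2)
  Position 7: 'e' -> vowel (running count: 3)
  Position 8: 'f' -> consonant (running count: 3)
  Position 9: 'o' -> vowel (running count: 4)
Total vowels: 4

4


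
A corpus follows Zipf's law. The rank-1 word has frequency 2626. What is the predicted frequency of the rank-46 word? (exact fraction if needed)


Zipf's law: freq(rank) = f1 / rank
f1 = 2626, rank = 46
freq = 2626 / 46
GCD(2626, 46) = 2
Simplified: 1313/23

1313/23


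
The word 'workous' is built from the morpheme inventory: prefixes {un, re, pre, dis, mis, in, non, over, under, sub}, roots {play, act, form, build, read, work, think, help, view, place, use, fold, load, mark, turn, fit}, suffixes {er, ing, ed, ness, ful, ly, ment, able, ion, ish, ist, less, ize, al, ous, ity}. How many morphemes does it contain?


Segmenting 'workous' against the inventory:
  'work' -> root (morpheme 1)
  'ous' -> suffix (morpheme 2)
Total morphemes: 2

2


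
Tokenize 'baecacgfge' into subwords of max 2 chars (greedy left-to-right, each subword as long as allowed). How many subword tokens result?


'baecacgfge' has 10 characters.
Chunking with max size 2:
  Chunk 1: 'ba' (positions 0-1)
  Chunk 2: 'ec' (positions 2-3)
  Chunk 3: 'ac' (positions 4-5)
  Chunk 4: 'gf' (positions 6-7)
  Chunk 5: 'ge' (positions 8-9)
Total chunks: ceil(10 / 2) = 5

5


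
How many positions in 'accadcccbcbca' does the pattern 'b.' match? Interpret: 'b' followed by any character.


Pattern: b. means 'b' followed by any character.
Scanning 'accadcccbcbca' position-by-position:
  Pos 0: window 'ac' -> no
  Pos 1: window 'cc' -> no
  Pos 2: window 'ca' -> no
  Pos 3: window 'ad' -> no
  Pos 4: window 'dc' -> no
  Pos 5: window 'cc' -> no
  Pos 6: window 'cc' -> no
  Pos 7: window 'cb' -> no
  Pos 8: window 'bc' -> MATCH
  Pos 9: window 'cb' -> no
  Pos 10: window 'bc' -> MATCH
  Pos 11: window 'ca' -> no
  Pos 12: window 'a' -> no
Total matches: 2

2


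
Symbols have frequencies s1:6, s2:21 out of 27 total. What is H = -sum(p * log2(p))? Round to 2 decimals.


Computing entropy H = -sum(p_i * log2(p_i)):
  s1: p = 6/27 = 0.2222, -p*log2(p) = 0.4822
  s2: p = 21/27 = 0.7778, -p*log2(p) = 0.2820
H = sum of terms = 0.7642
Rounded to 2 decimals: 0.76

0.76


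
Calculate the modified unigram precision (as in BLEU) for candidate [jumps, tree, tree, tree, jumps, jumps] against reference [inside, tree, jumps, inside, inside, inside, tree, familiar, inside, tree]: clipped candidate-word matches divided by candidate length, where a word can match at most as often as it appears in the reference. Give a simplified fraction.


Reference word counts: {'familiar': 1, 'inside': 5, 'jumps': 1, 'tree': 3}
Checking each candidate word (with clipping):
  'jumps' -> in reference (ref count 1, used 1/1) -> match (matches: 1)
  'tree' -> in reference (ref count 3, used 1/3) -> match (matches: 2)
  'tree' -> in reference (ref count 3, used 2/3) -> match (matches: 3)
  'tree' -> in reference (ref count 3, used 3/3) -> match (matches: 4)
  'jumps' -> ref count 1 already used up (1/1) -> clipped, no match (matches: 4)
  'jumps' -> ref count 1 already used up (1/1) -> clipped, no match (matches: 4)
Clipped matches: 4, Candidate length: 6
Precision = 4/6 = 2/3

2/3


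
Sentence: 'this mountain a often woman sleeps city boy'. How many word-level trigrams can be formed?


Word trigrams from [8] words:
  Trigram 1: (this mountain a)
  Trigram 2: (mountain a often)
  Trigram 3: (a often woman)
  Trigram 4: (often woman sleeps)
  Trigram 5: (woman sleeps city)
  Trigram 6: (sleeps city boy)
Total word trigrams: 8 - 2 = 6

6


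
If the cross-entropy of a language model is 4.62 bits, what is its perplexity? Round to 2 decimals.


Perplexity formula: PP = 2^H
H = 4.62
PP = 2^4.62
Decompose: 2^4.62 = 2^4 * 2^0.62
2^4 = 16, 2^0.62 ~ 1.5368752
PP ~ 16 * 1.5368752 = 24.5900032
Rounded to 2 decimals: 24.59

24.59


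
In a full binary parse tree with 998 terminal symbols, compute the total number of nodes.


Leaf nodes (terminals): 998
Internal nodes = n - 1 = 998 - 1 = 997
Total = leaves + internal = 998 + 997 = 1995

1995


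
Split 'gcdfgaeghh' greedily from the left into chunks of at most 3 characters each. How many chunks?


'gcdfgaeghh' has 10 characters.
Chunking with max size 3:
  Chunk 1: 'gcd' (positions 0-2)
  Chunk 2: 'fga' (positions 3-5)
  Chunk 3: 'egh' (positions 6-8)
  Chunk 4: 'h' (positions 9-9)
Total chunks: ceil(10 / 3) = 4

4


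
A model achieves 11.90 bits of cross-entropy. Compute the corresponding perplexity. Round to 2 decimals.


Perplexity formula: PP = 2^H
H = 11.90
PP = 2^11.90
Decompose: 2^11.90 = 2^11 * 2^0.90
2^11 = 2048, 2^0.90 ~ 1.8660660
PP ~ 2048 * 1.8660660 = 3821.7031680
Rounded to 2 decimals: 3821.70

3821.70


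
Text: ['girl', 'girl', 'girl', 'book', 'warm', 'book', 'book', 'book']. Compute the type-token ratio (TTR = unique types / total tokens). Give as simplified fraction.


Tokens: 8
Unique types: ('book', 'girl', 'warm') = 3
TTR = 3/8
Already in lowest terms.

3/8


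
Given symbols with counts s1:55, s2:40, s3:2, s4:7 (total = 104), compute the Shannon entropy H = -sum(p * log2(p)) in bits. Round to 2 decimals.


Computing entropy H = -sum(p_i * log2(p_i)):
  s1: p = 55/104 = 0.5288, -p*log2(p) = 0.4861
  s2: p = 40/104 = 0.3846, -p*log2(p) = 0.5302
  s3: p = 2/104 = 0.0192, -p*log2(p) = 0.1096
  s4: p = 7/104 = 0.0673, -p*log2(p) = 0.2620
H = sum of terms = 1.3879
Rounded to 2 decimals: 1.39

1.39


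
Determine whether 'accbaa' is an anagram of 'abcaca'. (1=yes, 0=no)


Sort characters of 'accbaa': 'aaabcc'
Sort characters of 'abcaca': 'aaabcc'
Sorted forms match -> they ARE anagrams
Result: 1

1


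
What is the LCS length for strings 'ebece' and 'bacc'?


DP table for LCS of 'ebece' and 'bacc':
       b  a  c  c
    0  0  0  0  0
  e 0  0  0  0  0
  b 0  1  1  1  1
  e 0  1  1  1  1
  c 0  1  1  2  2
  e 0  1  1  2  2
LCS: 'bc'
LCS length = 2

2


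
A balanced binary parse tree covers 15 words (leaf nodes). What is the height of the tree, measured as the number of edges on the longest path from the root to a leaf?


In a balanced binary tree with n leaves the deepest leaf is ceil(log2(n)) edges below the root.
log2(15) = 3.9069
ceil(3.9069) = 4
height (edges) = 4

4


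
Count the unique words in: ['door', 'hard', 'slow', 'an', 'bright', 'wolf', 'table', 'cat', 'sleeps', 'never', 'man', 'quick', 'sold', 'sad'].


Listing all tokens and tracking unique types:
  Token 1: 'door' -> NEW (unique so far: 1)
  Token 2: 'hard' -> NEW (unique so far: 2)
  Token 3: 'slow' -> NEW (unique so far: 3)
  Token 4: 'an' -> NEW (unique so far: 4)
  Token 5: 'bright' -> NEW (unique so far: 5)
  Token 6: 'wolf' -> NEW (unique so far: 6)
  Token 7: 'table' -> NEW (unique so far: 7)
  Token 8: 'cat' -> NEW (unique so far: 8)
  Token 9: 'sleeps' -> NEW (unique so far: 9)
  Token 10: 'never' -> NEW (unique so far: 10)
  Token 11: 'man' -> NEW (unique so far: 11)
  Token 12: 'quick' -> NEW (unique so far: 12)
  Token 13: 'sold' -> NEW (unique so far: 13)
  Token 14: 'sad' -> NEW (unique so far: 14)
Unique types: ('an', 'bright', 'cat', 'door', 'hard', 'man', 'never', 'quick', 'sad', 'sleeps', 'slow', 'sold', 'table', 'wolf')
Vocabulary size: 14

14


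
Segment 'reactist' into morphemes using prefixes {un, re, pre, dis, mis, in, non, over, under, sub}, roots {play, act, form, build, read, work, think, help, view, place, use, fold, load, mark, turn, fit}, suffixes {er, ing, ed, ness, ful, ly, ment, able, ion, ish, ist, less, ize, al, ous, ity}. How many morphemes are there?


Segmenting 'reactist' against the inventory:
  're' -> prefix (morpheme 1)
  'act' -> root (morpheme 2)
  'ist' -> suffix (morpheme 3)
Total morphemes: 3

3


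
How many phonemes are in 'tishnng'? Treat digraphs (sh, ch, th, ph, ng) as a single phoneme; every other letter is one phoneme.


Parsing 'tishnng' greedily, digraphs first:
  't' -> consonant phoneme (phonemes so far: 1)
  'i' -> vowel phoneme (phonemes so far: 2)
  'sh' -> digraph (1 consonant phoneme) (phonemes so far: 3)
  'n' -> consonant phoneme (phonemes so far: 4)
  'ng' -> digraph (1 consonant phoneme) (phonemes so far: 5)
Total phonemes: 5

5


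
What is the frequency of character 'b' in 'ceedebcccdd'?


Scanning 'ceedebcccdd' for 'b':
  Position 5: 'b' -> MATCH (count: 1)
Total occurrences of 'b': 1

1


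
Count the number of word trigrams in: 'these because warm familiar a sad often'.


Word trigrams from [7] words:
  Trigram 1: (these because warm)
  Trigram 2: (because warm familiar)
  Trigram 3: (warm familiar a)
  Trigram 4: (familiar a sad)
  Trigram 5: (a sad often)
Total word trigrams: 7 - 2 = 5

5


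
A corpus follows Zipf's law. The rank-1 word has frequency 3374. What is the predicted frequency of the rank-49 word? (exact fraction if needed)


Zipf's law: freq(rank) = f1 / rank
f1 = 3374, rank = 49
freq = 3374 / 49
GCD(3374, 49) = 7
Simplified: 482/7

482/7


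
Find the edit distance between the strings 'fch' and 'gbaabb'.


Building DP table for s1='fch' (len 3) and s2='gbaabb' (len 6):
       g  b  a  a  b  b
    0  1  2  3  4  5  6
  f 1  1  2  3  4  5  6
  c 2  2  2  3  4  5  6
  h 3  3  3  3  4  5  6
Edit distance = dp[3][6] = 6

6


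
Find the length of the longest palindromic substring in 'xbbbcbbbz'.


Scanning 'xbbbcbbbz' for palindromic substrings.
Substring at positions 1-7: 'bbbcbbb'.
Check: reverse('bbbcbbb') = 'bbbcbbb' -> palindrome confirmed.
Neighbouring characters ('x' / 'z') break symmetry, so it cannot extend further.
No longer palindromic substring exists; longest length = 7

7


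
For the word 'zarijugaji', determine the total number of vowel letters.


Scanning each character of 'zarijugaji':
  Position 1: 'z' -> consonant (running count: 0)
  Position 2: 'a' -> vowel (running count: 1)
  Position 3: 'r' -> consonant (running count: 1)
  Position 4: 'i' -> vowel (running count: 2)
  Position 5: 'j' -> consonant (running count: 2)
  Position 6: 'u' -> vowel (running count: 3)
  Position 7: 'g' -> consonant (running count: 3)
  Position 8: 'a' -> vowel (running count: 4)
  Position 9: 'j' -> consonant (running count: 4)
  Position 10: 'i' -> vowel (running count: 5)
Total vowels: 5

5


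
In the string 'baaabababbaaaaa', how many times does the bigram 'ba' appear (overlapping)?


Scanning 'baaabababbaaaaa' for bigram 'ba':
  Position 0: 'ba' -> MATCH
  Position 1: 'aa' -> no
  Position 2: 'aa' -> no
  Position 3: 'ab' -> no
  Position 4: 'ba' -> MATCH
  Position 5: 'ab' -> no
  Position 6: 'ba' -> MATCH
  Position 7: 'ab' -> no
  Position 8: 'bb' -> no
  Position 9: 'ba' -> MATCH
  Position 10: 'aa' -> no
  Position 11: 'aa' -> no
  Position 12: 'aa' -> no
  Position 13: 'aa' -> no
Total matches: 4

4


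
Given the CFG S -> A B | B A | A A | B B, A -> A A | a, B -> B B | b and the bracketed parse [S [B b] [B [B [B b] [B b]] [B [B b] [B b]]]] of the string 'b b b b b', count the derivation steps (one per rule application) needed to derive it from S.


Every bracketed nonterminal node [X ...] in the tree is produced by exactly one rule application.
Reading the tree off as a leftmost derivation:
  Step 1: S  =>  B B   (applied S -> B B)
  Step 2: B B  =>  b B   (applied B -> b)
  Step 3: b B  =>  b B B   (applied B -> B B)
  Step 4: b B B  =>  b B B B   (applied B -> B B)
  Step 5: b B B B  =>  b b B B   (applied B -> b)
  Step 6: b b B B  =>  b b b B   (applied B -> b)
  Step 7: b b b B  =>  b b b B B   (applied B -> B B)
  Step 8: b b b B B  =>  b b b b B   (applied B -> b)
  Step 9: b b b b B  =>  b b b b b   (applied B -> b)
Final yield: b b b b b
Total rewrite steps: 9

9


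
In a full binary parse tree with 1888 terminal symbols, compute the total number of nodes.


Leaf nodes (terminals): 1888
Internal nodes = n - 1 = 1888 - 1 = 1887
Total = leaves + internal = 1888 + 1887 = 3775

3775


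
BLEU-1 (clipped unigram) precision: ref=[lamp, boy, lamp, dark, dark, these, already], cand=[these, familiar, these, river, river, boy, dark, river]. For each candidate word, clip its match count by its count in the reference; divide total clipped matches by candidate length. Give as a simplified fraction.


Reference word counts: {'already': 1, 'boy': 1, 'dark': 2, 'lamp': 2, 'these': 1}
Checking each candidate word (with clipping):
  'these' -> in reference (ref count 1, used 1/1) -> match (matches: 1)
  'familiar' -> not in reference -> no match (matches: 1)
  'these' -> ref count 1 already used up (1/1) -> clipped, no match (matches: 1)
  'river' -> not in reference -> no match (matches: 1)
  'river' -> not in reference -> no match (matches: 1)
  'boy' -> in reference (ref count 1, used 1/1) -> match (matches: 2)
  'dark' -> in reference (ref count 2, used 1/2) -> match (matches: 3)
  'river' -> not in reference -> no match (matches: 3)
Clipped matches: 3, Candidate length: 8
Precision = 3/8

3/8


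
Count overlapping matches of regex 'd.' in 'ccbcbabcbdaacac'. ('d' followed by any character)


Pattern: d. means 'd' followed by any character.
Scanning 'ccbcbabcbdaacac' position-by-position:
  Pos 0: window 'cc' -> no
  Pos 1: window 'cb' -> no
  Pos 2: window 'bc' -> no
  Pos 3: window 'cb' -> no
  Pos 4: window 'ba' -> no
  Pos 5: window 'ab' -> no
  Pos 6: window 'bc' -> no
  Pos 7: window 'cb' -> no
  Pos 8: window 'bd' -> no
  Pos 9: window 'da' -> MATCH
  Pos 10: window 'aa' -> no
  Pos 11: window 'ac' -> no
  Pos 12: window 'ca' -> no
  Pos 13: window 'ac' -> no
  Pos 14: window 'c' -> no
Total matches: 1

1


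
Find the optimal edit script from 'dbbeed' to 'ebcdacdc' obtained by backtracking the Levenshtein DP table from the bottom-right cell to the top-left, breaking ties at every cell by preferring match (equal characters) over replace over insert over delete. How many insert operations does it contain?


Edit distance = 6. Backtracking from cell (6, 8) with preference match > replace > insert > delete,
then listing the resulting alignment 'dbbeed' -> 'ebcdacdc' left to right:
  Step 1: replace d->e
  Step 2: keep 'b'
  Step 3: insert 'c' [insertion #1]
  Step 4: replace b->d
  Step 5: replace e->a
  Step 6: replace e->c
  Step 7: keep 'd'
  Step 8: insert 'c' [insertion #2]
Total insertions: 2

2


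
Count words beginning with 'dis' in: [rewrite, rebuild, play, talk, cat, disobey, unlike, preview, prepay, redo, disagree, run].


Checking each word for prefix 'dis':
  'rewrite' -> no (count: 0)
  'rebuild' -> no (count: 0)
  'play' -> no (count: 0)
  'talk' -> no (count: 0)
  'cat' -> no (count: 0)
  'disobey' -> YES, starts with 'dis' (count: 1)
  'unlike' -> no (count: 1)
  'preview' -> no (count: 1)
  'prepay' -> no (count: 1)
  'redo' -> no (count: 1)
  'disagree' -> YES, starts with 'dis' (count: 2)
  'run' -> no (count: 2)
Total with prefix 'dis': 2

2


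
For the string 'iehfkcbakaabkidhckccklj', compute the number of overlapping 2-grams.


String 'iehfkcbakaabkidhckccklj' has length L = 23.
Number of overlapping n-grams = L - n + 1
Substituting: 23 - 2 + 1 = 22

22


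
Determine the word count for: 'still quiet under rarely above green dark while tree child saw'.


Counting words by splitting on spaces:
  Word 1: 'still'
  Word 2: 'quiet'
  Word 3: 'under'
  Word 4: 'rarely'
  Word 5: 'above'
  Word 6: 'green'
  Word 7: 'dark'
  Word 8: 'while'
  Word 9: 'tree'
  Word 10: 'child'
  Word 11: 'saw'
Total words: 11

11


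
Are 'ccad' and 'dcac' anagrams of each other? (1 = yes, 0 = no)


Sort characters of 'ccad': 'accd'
Sort characters of 'dcac': 'accd'
Sorted forms match -> they ARE anagrams
Result: 1

1


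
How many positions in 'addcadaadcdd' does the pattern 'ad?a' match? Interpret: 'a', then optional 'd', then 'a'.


Pattern: ad?a means 'a', then optional 'd', then 'a'.
Scanning 'addcadaadcdd' position-by-position:
  Pos 0: window 'add' -> no
  Pos 1: window 'ddc' -> no
  Pos 2: window 'dca' -> no
  Pos 3: window 'cad' -> no
  Pos 4: window 'ada' -> MATCH
  Pos 5: window 'daa' -> no
  Pos 6: window 'aad' -> MATCH
  Pos 7: window 'adc' -> no
  Pos 8: window 'dcd' -> no
  Pos 9: window 'cdd' -> no
  Pos 10: window 'dd' -> no
  Pos 11: window 'd' -> no
Total matches: 2

2


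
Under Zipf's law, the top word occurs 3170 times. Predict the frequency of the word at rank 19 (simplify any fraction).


Zipf's law: freq(rank) = f1 / rank
f1 = 3170, rank = 19
freq = 3170 / 19
GCD(3170, 19) = 1
Simplified: 3170/19

3170/19


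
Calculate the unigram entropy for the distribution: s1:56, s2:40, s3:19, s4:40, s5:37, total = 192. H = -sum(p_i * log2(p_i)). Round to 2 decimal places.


Computing entropy H = -sum(p_i * log2(p_i)):
  s1: p = 56/192 = 0.2917, -p*log2(p) = 0.5185
  s2: p = 40/192 = 0.2083, -p*log2(p) = 0.4715
  s3: p = 19/192 = 0.0990, -p*log2(p) = 0.3302
  s4: p = 40/192 = 0.2083, -p*log2(p) = 0.4715
  s5: p = 37/192 = 0.1927, -p*log2(p) = 0.4578
H = sum of terms = 2.2495
Rounded to 2 decimals: 2.25

2.25


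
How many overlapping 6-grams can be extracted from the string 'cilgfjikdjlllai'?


String 'cilgfjikdjlllai' has length L = 15.
Number of overlapping n-grams = L - n + 1
Substituting: 15 - 6 + 1 = 10

10


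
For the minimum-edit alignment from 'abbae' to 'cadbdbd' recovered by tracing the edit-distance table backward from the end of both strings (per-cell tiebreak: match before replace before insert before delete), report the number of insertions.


Edit distance = 5. Backtracking from cell (5, 7) with preference match > replace > insert > delete,
then listing the resulting alignment 'abbae' -> 'cadbdbd' left to right:
  Step 1: insert 'c' [insertion #1]
  Step 2: keep 'a'
  Step 3: insert 'd' [insertion #2]
  Step 4: keep 'b'
  Step 5: replace b->d
  Step 6: replace a->b
  Step 7: replace e->d
Total insertions: 2

2
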